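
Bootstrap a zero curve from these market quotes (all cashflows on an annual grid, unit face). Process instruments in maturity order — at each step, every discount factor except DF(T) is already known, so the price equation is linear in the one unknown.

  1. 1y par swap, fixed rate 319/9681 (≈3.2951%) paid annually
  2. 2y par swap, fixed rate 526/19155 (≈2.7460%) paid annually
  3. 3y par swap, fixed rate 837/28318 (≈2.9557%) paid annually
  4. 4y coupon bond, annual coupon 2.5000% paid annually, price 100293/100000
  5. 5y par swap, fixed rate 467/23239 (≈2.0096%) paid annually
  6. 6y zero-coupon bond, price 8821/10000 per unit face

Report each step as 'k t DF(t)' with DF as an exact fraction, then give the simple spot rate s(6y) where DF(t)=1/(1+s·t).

step 1 [1y] swap r/1=319/9681: DF=(1 − 319/9681·(0))/(1+319/9681) = 9681/10000 ≈ 0.968100
step 2 [2y] swap r/1=526/19155: DF=(1 − 526/19155·(0.968100))/(1+526/19155) = 4737/5000 ≈ 0.947400
step 3 [3y] swap r/1=837/28318: DF=(1 − 837/28318·(0.968100+0.947400))/(1+837/28318) = 9163/10000 ≈ 0.916300
step 4 [4y] bond c/1=1/40: DF=(100293/100000 − 1/40·(0.968100+0.947400+0.916300))/(1+1/40) = 4547/5000 ≈ 0.909400
step 5 [5y] swap r/1=467/23239: DF=(1 − 467/23239·(0.968100+0.947400+0.916300+0.909400))/(1+467/23239) = 4533/5000 ≈ 0.906600
step 6 [6y] zero: DF = P = 8821/10000 ≈ 0.882100

1 1 9681/10000
2 2 4737/5000
3 3 9163/10000
4 4 4547/5000
5 5 4533/5000
6 6 8821/10000
s(6y) = (1/(8821/10000) − 1)/(6) = 393/17642 ≈ 2.2276%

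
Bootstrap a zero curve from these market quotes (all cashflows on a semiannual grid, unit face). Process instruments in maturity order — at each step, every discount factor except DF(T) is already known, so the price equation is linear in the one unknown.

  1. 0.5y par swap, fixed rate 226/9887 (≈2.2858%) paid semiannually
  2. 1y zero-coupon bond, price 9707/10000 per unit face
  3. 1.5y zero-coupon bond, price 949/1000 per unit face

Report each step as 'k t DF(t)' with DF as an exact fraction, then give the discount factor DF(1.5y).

step 1 [0.5y] swap r/2=113/9887: DF=(1 − 113/9887·(0))/(1+113/9887) = 9887/10000 ≈ 0.988700
step 2 [1y] zero: DF = P = 9707/10000 ≈ 0.970700
step 3 [1.5y] zero: DF = P = 949/1000 ≈ 0.949000

1 1/2 9887/10000
2 1 9707/10000
3 3/2 949/1000
DF(1.5y) = 949/1000 ≈ 0.949000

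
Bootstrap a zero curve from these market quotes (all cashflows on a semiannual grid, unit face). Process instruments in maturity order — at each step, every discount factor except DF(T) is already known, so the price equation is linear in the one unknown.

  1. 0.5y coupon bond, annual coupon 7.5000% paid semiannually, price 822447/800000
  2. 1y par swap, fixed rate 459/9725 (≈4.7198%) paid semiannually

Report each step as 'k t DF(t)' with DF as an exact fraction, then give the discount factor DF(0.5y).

1 1/2 9909/10000
2 1 9541/10000
DF(0.5y) = 9909/10000 ≈ 0.990900

step 1 [0.5y] bond c/2=3/80: DF=(822447/800000 − 3/80·(0))/(1+3/80) = 9909/10000 ≈ 0.990900
step 2 [1y] swap r/2=459/19450: DF=(1 − 459/19450·(0.990900))/(1+459/19450) = 9541/10000 ≈ 0.954100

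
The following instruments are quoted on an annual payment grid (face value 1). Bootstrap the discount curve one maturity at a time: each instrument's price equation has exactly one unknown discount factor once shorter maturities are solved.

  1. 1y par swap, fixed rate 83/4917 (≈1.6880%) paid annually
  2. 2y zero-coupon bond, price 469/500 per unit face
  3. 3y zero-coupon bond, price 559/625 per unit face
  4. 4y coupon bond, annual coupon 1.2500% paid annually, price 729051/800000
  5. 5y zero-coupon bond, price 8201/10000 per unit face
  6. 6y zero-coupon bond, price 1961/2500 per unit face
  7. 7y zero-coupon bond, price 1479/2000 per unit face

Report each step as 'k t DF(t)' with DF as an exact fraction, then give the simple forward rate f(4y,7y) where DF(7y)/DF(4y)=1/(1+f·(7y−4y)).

1 1 4917/5000
2 2 469/500
3 3 559/625
4 4 8653/10000
5 5 8201/10000
6 6 1961/2500
7 7 1479/2000
f(4y,7y) = ((8653/10000)/(1479/2000) − 1)/(3) = 74/1305 ≈ 5.6705%

step 1 [1y] swap r/1=83/4917: DF=(1 − 83/4917·(0))/(1+83/4917) = 4917/5000 ≈ 0.983400
step 2 [2y] zero: DF = P = 469/500 ≈ 0.938000
step 3 [3y] zero: DF = P = 559/625 ≈ 0.894400
step 4 [4y] bond c/1=1/80: DF=(729051/800000 − 1/80·(0.983400+0.938000+0.894400))/(1+1/80) = 8653/10000 ≈ 0.865300
step 5 [5y] zero: DF = P = 8201/10000 ≈ 0.820100
step 6 [6y] zero: DF = P = 1961/2500 ≈ 0.784400
step 7 [7y] zero: DF = P = 1479/2000 ≈ 0.739500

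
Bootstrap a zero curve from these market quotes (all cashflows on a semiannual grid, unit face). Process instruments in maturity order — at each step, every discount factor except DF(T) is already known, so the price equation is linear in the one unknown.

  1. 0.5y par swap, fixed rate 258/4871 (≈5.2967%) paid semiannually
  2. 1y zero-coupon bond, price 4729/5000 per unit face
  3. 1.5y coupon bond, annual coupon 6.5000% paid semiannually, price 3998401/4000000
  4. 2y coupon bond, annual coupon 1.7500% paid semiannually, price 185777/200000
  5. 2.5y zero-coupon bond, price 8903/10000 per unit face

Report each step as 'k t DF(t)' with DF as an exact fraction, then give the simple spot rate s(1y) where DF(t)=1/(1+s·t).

1 1/2 4871/5000
2 1 4729/5000
3 3/2 9077/10000
4 2 8963/10000
5 5/2 8903/10000
s(1y) = (1/(4729/5000) − 1)/(1) = 271/4729 ≈ 5.7306%

step 1 [0.5y] swap r/2=129/4871: DF=(1 − 129/4871·(0))/(1+129/4871) = 4871/5000 ≈ 0.974200
step 2 [1y] zero: DF = P = 4729/5000 ≈ 0.945800
step 3 [1.5y] bond c/2=13/400: DF=(3998401/4000000 − 13/400·(0.974200+0.945800))/(1+13/400) = 9077/10000 ≈ 0.907700
step 4 [2y] bond c/2=7/800: DF=(185777/200000 − 7/800·(0.974200+0.945800+0.907700))/(1+7/800) = 8963/10000 ≈ 0.896300
step 5 [2.5y] zero: DF = P = 8903/10000 ≈ 0.890300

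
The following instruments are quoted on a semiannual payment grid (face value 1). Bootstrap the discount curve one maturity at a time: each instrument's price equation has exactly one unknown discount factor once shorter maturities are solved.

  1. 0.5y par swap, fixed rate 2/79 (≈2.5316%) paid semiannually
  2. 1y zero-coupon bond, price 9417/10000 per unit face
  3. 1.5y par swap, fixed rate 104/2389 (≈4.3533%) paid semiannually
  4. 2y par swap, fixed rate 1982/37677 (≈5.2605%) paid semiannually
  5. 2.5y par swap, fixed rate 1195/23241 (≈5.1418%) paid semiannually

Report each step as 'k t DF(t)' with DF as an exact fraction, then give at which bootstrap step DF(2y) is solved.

step 1 [0.5y] swap r/2=1/79: DF=(1 − 1/79·(0))/(1+1/79) = 79/80 ≈ 0.987500
step 2 [1y] zero: DF = P = 9417/10000 ≈ 0.941700
step 3 [1.5y] swap r/2=52/2389: DF=(1 − 52/2389·(0.987500+0.941700))/(1+52/2389) = 586/625 ≈ 0.937600
step 4 [2y] swap r/2=991/37677: DF=(1 − 991/37677·(0.987500+0.941700+0.937600))/(1+991/37677) = 9009/10000 ≈ 0.900900
step 5 [2.5y] swap r/2=1195/46482: DF=(1 − 1195/46482·(0.987500+0.941700+0.937600+0.900900))/(1+1195/46482) = 1761/2000 ≈ 0.880500

1 1/2 79/80
2 1 9417/10000
3 3/2 586/625
4 2 9009/10000
5 5/2 1761/2000
DF(2y) is solved at step 4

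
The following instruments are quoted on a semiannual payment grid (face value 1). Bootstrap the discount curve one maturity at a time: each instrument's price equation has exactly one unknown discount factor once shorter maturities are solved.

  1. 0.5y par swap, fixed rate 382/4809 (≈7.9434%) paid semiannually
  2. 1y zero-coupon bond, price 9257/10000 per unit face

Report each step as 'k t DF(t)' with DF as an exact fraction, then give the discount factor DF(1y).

step 1 [0.5y] swap r/2=191/4809: DF=(1 − 191/4809·(0))/(1+191/4809) = 4809/5000 ≈ 0.961800
step 2 [1y] zero: DF = P = 9257/10000 ≈ 0.925700

1 1/2 4809/5000
2 1 9257/10000
DF(1y) = 9257/10000 ≈ 0.925700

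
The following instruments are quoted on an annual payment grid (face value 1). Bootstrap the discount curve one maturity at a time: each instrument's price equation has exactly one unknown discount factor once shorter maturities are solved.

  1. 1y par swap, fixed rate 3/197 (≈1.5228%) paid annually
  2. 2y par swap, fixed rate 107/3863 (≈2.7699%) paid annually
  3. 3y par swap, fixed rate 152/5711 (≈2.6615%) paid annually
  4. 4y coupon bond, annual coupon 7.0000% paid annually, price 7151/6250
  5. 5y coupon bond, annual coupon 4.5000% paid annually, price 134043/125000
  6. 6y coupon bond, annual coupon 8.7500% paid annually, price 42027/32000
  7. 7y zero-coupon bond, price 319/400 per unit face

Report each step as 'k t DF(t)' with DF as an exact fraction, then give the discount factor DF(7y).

1 1 197/200
2 2 1893/2000
3 3 231/250
4 4 353/400
5 5 2163/2500
6 6 8373/10000
7 7 319/400
DF(7y) = 319/400 ≈ 0.797500

step 1 [1y] swap r/1=3/197: DF=(1 − 3/197·(0))/(1+3/197) = 197/200 ≈ 0.985000
step 2 [2y] swap r/1=107/3863: DF=(1 − 107/3863·(0.985000))/(1+107/3863) = 1893/2000 ≈ 0.946500
step 3 [3y] swap r/1=152/5711: DF=(1 − 152/5711·(0.985000+0.946500))/(1+152/5711) = 231/250 ≈ 0.924000
step 4 [4y] bond c/1=7/100: DF=(7151/6250 − 7/100·(0.985000+0.946500+0.924000))/(1+7/100) = 353/400 ≈ 0.882500
step 5 [5y] bond c/1=9/200: DF=(134043/125000 − 9/200·(0.985000+0.946500+0.924000+0.882500))/(1+9/200) = 2163/2500 ≈ 0.865200
step 6 [6y] bond c/1=7/80: DF=(42027/32000 − 7/80·(0.985000+0.946500+0.924000+0.882500+0.865200))/(1+7/80) = 8373/10000 ≈ 0.837300
step 7 [7y] zero: DF = P = 319/400 ≈ 0.797500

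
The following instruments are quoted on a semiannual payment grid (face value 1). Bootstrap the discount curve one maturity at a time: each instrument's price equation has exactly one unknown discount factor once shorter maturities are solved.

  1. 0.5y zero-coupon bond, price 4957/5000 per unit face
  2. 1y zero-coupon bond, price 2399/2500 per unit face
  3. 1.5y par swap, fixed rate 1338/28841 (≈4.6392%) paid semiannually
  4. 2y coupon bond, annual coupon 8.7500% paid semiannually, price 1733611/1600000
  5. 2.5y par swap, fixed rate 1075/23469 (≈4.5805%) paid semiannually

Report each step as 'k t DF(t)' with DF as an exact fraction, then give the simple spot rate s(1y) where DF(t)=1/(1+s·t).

1 1/2 4957/5000
2 1 2399/2500
3 3/2 9331/10000
4 2 2293/2500
5 5/2 357/400
s(1y) = (1/(2399/2500) − 1)/(1) = 101/2399 ≈ 4.2101%

step 1 [0.5y] zero: DF = P = 4957/5000 ≈ 0.991400
step 2 [1y] zero: DF = P = 2399/2500 ≈ 0.959600
step 3 [1.5y] swap r/2=669/28841: DF=(1 − 669/28841·(0.991400+0.959600))/(1+669/28841) = 9331/10000 ≈ 0.933100
step 4 [2y] bond c/2=7/160: DF=(1733611/1600000 − 7/160·(0.991400+0.959600+0.933100))/(1+7/160) = 2293/2500 ≈ 0.917200
step 5 [2.5y] swap r/2=1075/46938: DF=(1 − 1075/46938·(0.991400+0.959600+0.933100+0.917200))/(1+1075/46938) = 357/400 ≈ 0.892500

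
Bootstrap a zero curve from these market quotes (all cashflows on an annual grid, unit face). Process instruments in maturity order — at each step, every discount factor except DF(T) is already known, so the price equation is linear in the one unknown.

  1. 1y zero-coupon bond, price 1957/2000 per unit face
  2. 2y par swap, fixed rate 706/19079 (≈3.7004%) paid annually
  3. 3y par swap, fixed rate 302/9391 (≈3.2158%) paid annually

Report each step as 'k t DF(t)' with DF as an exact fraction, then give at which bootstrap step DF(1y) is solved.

step 1 [1y] zero: DF = P = 1957/2000 ≈ 0.978500
step 2 [2y] swap r/1=706/19079: DF=(1 − 706/19079·(0.978500))/(1+706/19079) = 4647/5000 ≈ 0.929400
step 3 [3y] swap r/1=302/9391: DF=(1 − 302/9391·(0.978500+0.929400))/(1+302/9391) = 4547/5000 ≈ 0.909400

1 1 1957/2000
2 2 4647/5000
3 3 4547/5000
DF(1y) is solved at step 1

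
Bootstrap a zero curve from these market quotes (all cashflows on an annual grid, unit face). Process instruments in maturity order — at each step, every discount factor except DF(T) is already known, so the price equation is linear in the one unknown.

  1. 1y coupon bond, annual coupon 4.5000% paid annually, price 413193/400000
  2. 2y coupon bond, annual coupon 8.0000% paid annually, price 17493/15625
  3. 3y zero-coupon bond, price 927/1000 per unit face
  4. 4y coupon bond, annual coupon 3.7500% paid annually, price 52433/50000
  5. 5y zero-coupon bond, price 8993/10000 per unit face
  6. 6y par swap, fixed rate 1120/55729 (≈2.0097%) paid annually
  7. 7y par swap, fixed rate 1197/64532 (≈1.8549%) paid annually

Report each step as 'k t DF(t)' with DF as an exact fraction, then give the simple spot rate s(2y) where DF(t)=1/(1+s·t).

step 1 [1y] bond c/1=9/200: DF=(413193/400000 − 9/200·(0))/(1+9/200) = 1977/2000 ≈ 0.988500
step 2 [2y] bond c/1=2/25: DF=(17493/15625 − 2/25·(0.988500))/(1+2/25) = 4817/5000 ≈ 0.963400
step 3 [3y] zero: DF = P = 927/1000 ≈ 0.927000
step 4 [4y] bond c/1=3/80: DF=(52433/50000 − 3/80·(0.988500+0.963400+0.927000))/(1+3/80) = 9067/10000 ≈ 0.906700
step 5 [5y] zero: DF = P = 8993/10000 ≈ 0.899300
step 6 [6y] swap r/1=1120/55729: DF=(1 − 1120/55729·(0.988500+0.963400+0.927000+0.906700+0.899300))/(1+1120/55729) = 111/125 ≈ 0.888000
step 7 [7y] swap r/1=1197/64532: DF=(1 − 1197/64532·(0.988500+0.963400+0.927000+0.906700+0.899300+0.888000))/(1+1197/64532) = 8803/10000 ≈ 0.880300

1 1 1977/2000
2 2 4817/5000
3 3 927/1000
4 4 9067/10000
5 5 8993/10000
6 6 111/125
7 7 8803/10000
s(2y) = (1/(4817/5000) − 1)/(2) = 183/9634 ≈ 1.8995%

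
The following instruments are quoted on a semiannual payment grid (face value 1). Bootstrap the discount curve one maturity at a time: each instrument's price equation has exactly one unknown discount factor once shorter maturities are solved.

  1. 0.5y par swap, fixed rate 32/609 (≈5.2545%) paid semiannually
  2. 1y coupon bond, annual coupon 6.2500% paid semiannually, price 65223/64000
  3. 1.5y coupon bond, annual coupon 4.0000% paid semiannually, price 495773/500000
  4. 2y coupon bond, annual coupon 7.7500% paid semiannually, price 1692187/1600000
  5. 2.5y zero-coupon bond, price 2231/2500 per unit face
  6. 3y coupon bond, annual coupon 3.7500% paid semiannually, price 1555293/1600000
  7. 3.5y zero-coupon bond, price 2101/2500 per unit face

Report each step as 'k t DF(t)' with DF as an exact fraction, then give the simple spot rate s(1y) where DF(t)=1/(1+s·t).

1 1/2 609/625
2 1 9587/10000
3 3/2 4671/5000
4 2 1139/1250
5 5/2 2231/2500
6 3 4341/5000
7 7/2 2101/2500
s(1y) = (1/(9587/10000) − 1)/(1) = 413/9587 ≈ 4.3079%

step 1 [0.5y] swap r/2=16/609: DF=(1 − 16/609·(0))/(1+16/609) = 609/625 ≈ 0.974400
step 2 [1y] bond c/2=1/32: DF=(65223/64000 − 1/32·(0.974400))/(1+1/32) = 9587/10000 ≈ 0.958700
step 3 [1.5y] bond c/2=1/50: DF=(495773/500000 − 1/50·(0.974400+0.958700))/(1+1/50) = 4671/5000 ≈ 0.934200
step 4 [2y] bond c/2=31/800: DF=(1692187/1600000 − 31/800·(0.974400+0.958700+0.934200))/(1+31/800) = 1139/1250 ≈ 0.911200
step 5 [2.5y] zero: DF = P = 2231/2500 ≈ 0.892400
step 6 [3y] bond c/2=3/160: DF=(1555293/1600000 − 3/160·(0.974400+0.958700+0.934200+0.911200+0.892400))/(1+3/160) = 4341/5000 ≈ 0.868200
step 7 [3.5y] zero: DF = P = 2101/2500 ≈ 0.840400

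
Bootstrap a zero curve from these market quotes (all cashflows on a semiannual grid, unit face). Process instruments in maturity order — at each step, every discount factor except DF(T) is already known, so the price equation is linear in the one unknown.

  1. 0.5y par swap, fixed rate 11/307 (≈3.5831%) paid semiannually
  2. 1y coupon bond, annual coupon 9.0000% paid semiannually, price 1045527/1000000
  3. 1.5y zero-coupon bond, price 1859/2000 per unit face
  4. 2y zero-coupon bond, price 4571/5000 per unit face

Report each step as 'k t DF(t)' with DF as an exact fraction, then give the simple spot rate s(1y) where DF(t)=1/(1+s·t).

1 1/2 614/625
2 1 4791/5000
3 3/2 1859/2000
4 2 4571/5000
s(1y) = (1/(4791/5000) − 1)/(1) = 209/4791 ≈ 4.3623%

step 1 [0.5y] swap r/2=11/614: DF=(1 − 11/614·(0))/(1+11/614) = 614/625 ≈ 0.982400
step 2 [1y] bond c/2=9/200: DF=(1045527/1000000 − 9/200·(0.982400))/(1+9/200) = 4791/5000 ≈ 0.958200
step 3 [1.5y] zero: DF = P = 1859/2000 ≈ 0.929500
step 4 [2y] zero: DF = P = 4571/5000 ≈ 0.914200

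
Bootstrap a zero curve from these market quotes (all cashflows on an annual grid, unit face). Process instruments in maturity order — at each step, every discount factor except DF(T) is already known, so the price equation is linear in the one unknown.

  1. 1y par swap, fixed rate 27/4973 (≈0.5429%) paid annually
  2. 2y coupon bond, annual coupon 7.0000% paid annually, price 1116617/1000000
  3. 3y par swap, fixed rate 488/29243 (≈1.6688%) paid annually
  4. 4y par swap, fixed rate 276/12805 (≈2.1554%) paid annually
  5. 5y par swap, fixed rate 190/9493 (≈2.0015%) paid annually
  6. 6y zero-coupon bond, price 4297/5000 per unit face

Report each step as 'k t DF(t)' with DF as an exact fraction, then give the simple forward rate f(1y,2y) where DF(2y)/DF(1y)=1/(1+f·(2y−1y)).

step 1 [1y] swap r/1=27/4973: DF=(1 − 27/4973·(0))/(1+27/4973) = 4973/5000 ≈ 0.994600
step 2 [2y] bond c/1=7/100: DF=(1116617/1000000 − 7/100·(0.994600))/(1+7/100) = 1957/2000 ≈ 0.978500
step 3 [3y] swap r/1=488/29243: DF=(1 − 488/29243·(0.994600+0.978500))/(1+488/29243) = 1189/1250 ≈ 0.951200
step 4 [4y] swap r/1=276/12805: DF=(1 − 276/12805·(0.994600+0.978500+0.951200))/(1+276/12805) = 2293/2500 ≈ 0.917200
step 5 [5y] swap r/1=190/9493: DF=(1 − 190/9493·(0.994600+0.978500+0.951200+0.917200))/(1+190/9493) = 181/200 ≈ 0.905000
step 6 [6y] zero: DF = P = 4297/5000 ≈ 0.859400

1 1 4973/5000
2 2 1957/2000
3 3 1189/1250
4 4 2293/2500
5 5 181/200
6 6 4297/5000
f(1y,2y) = ((4973/5000)/(1957/2000) − 1)/(1) = 161/9785 ≈ 1.6454%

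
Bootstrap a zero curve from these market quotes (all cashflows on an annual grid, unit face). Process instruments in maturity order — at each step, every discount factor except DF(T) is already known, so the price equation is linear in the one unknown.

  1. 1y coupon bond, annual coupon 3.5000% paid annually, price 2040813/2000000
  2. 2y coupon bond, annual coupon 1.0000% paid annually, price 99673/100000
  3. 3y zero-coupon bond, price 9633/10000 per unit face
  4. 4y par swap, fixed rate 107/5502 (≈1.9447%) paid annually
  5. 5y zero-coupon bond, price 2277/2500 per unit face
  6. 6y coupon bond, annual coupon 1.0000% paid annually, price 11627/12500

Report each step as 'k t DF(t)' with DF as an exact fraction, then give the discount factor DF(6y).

step 1 [1y] bond c/1=7/200: DF=(2040813/2000000 − 7/200·(0))/(1+7/200) = 9859/10000 ≈ 0.985900
step 2 [2y] bond c/1=1/100: DF=(99673/100000 − 1/100·(0.985900))/(1+1/100) = 9771/10000 ≈ 0.977100
step 3 [3y] zero: DF = P = 9633/10000 ≈ 0.963300
step 4 [4y] swap r/1=107/5502: DF=(1 − 107/5502·(0.985900+0.977100+0.963300))/(1+107/5502) = 9251/10000 ≈ 0.925100
step 5 [5y] zero: DF = P = 2277/2500 ≈ 0.910800
step 6 [6y] bond c/1=1/100: DF=(11627/12500 − 1/100·(0.985900+0.977100+0.963300+0.925100+0.910800))/(1+1/100) = 4369/5000 ≈ 0.873800

1 1 9859/10000
2 2 9771/10000
3 3 9633/10000
4 4 9251/10000
5 5 2277/2500
6 6 4369/5000
DF(6y) = 4369/5000 ≈ 0.873800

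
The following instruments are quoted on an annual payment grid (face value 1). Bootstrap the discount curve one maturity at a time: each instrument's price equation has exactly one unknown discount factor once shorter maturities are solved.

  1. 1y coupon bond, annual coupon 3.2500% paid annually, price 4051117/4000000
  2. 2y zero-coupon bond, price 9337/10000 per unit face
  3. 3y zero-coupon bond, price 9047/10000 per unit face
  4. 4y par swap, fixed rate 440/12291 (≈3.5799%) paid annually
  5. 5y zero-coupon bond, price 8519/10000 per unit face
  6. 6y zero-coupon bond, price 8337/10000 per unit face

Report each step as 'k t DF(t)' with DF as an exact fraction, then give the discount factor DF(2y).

step 1 [1y] bond c/1=13/400: DF=(4051117/4000000 − 13/400·(0))/(1+13/400) = 9809/10000 ≈ 0.980900
step 2 [2y] zero: DF = P = 9337/10000 ≈ 0.933700
step 3 [3y] zero: DF = P = 9047/10000 ≈ 0.904700
step 4 [4y] swap r/1=440/12291: DF=(1 − 440/12291·(0.980900+0.933700+0.904700))/(1+440/12291) = 217/250 ≈ 0.868000
step 5 [5y] zero: DF = P = 8519/10000 ≈ 0.851900
step 6 [6y] zero: DF = P = 8337/10000 ≈ 0.833700

1 1 9809/10000
2 2 9337/10000
3 3 9047/10000
4 4 217/250
5 5 8519/10000
6 6 8337/10000
DF(2y) = 9337/10000 ≈ 0.933700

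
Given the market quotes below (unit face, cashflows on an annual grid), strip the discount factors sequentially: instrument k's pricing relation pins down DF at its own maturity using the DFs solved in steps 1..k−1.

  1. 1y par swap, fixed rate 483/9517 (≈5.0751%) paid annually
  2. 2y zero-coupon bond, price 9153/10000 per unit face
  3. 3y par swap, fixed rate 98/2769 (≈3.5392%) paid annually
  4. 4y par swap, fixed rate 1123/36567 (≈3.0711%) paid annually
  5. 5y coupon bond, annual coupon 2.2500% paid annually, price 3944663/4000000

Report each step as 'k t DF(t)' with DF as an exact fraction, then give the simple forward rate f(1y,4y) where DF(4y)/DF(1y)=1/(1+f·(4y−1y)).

1 1 9517/10000
2 2 9153/10000
3 3 451/500
4 4 8877/10000
5 5 221/250
f(1y,4y) = ((9517/10000)/(8877/10000) − 1)/(3) = 640/26631 ≈ 2.4032%

step 1 [1y] swap r/1=483/9517: DF=(1 − 483/9517·(0))/(1+483/9517) = 9517/10000 ≈ 0.951700
step 2 [2y] zero: DF = P = 9153/10000 ≈ 0.915300
step 3 [3y] swap r/1=98/2769: DF=(1 − 98/2769·(0.951700+0.915300))/(1+98/2769) = 451/500 ≈ 0.902000
step 4 [4y] swap r/1=1123/36567: DF=(1 − 1123/36567·(0.951700+0.915300+0.902000))/(1+1123/36567) = 8877/10000 ≈ 0.887700
step 5 [5y] bond c/1=9/400: DF=(3944663/4000000 − 9/400·(0.951700+0.915300+0.902000+0.887700))/(1+9/400) = 221/250 ≈ 0.884000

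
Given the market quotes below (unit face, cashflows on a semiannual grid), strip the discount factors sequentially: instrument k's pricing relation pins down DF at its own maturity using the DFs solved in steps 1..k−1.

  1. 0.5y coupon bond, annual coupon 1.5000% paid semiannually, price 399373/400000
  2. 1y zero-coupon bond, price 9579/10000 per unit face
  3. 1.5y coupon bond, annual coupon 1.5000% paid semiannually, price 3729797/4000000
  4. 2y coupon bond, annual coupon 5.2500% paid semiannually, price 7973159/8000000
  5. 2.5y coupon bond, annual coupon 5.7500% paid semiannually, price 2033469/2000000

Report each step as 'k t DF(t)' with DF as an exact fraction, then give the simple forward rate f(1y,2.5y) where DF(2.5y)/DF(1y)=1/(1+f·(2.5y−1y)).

1 1/2 991/1000
2 1 9579/10000
3 3/2 911/1000
4 2 449/500
5 5/2 8833/10000
f(1y,2.5y) = ((9579/10000)/(8833/10000) − 1)/(3/2) = 1492/26499 ≈ 5.6304%

step 1 [0.5y] bond c/2=3/400: DF=(399373/400000 − 3/400·(0))/(1+3/400) = 991/1000 ≈ 0.991000
step 2 [1y] zero: DF = P = 9579/10000 ≈ 0.957900
step 3 [1.5y] bond c/2=3/400: DF=(3729797/4000000 − 3/400·(0.991000+0.957900))/(1+3/400) = 911/1000 ≈ 0.911000
step 4 [2y] bond c/2=21/800: DF=(7973159/8000000 − 21/800·(0.991000+0.957900+0.911000))/(1+21/800) = 449/500 ≈ 0.898000
step 5 [2.5y] bond c/2=23/800: DF=(2033469/2000000 − 23/800·(0.991000+0.957900+0.911000+0.898000))/(1+23/800) = 8833/10000 ≈ 0.883300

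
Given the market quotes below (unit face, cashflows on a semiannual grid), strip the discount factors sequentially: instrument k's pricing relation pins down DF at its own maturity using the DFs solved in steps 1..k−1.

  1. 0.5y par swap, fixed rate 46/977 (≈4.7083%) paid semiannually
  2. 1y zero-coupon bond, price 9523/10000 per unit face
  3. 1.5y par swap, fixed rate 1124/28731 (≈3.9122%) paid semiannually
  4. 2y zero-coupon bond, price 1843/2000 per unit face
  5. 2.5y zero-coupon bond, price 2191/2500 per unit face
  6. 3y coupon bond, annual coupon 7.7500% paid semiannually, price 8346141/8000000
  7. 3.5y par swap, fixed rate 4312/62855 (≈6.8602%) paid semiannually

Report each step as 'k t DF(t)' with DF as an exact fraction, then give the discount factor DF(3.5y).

step 1 [0.5y] swap r/2=23/977: DF=(1 − 23/977·(0))/(1+23/977) = 977/1000 ≈ 0.977000
step 2 [1y] zero: DF = P = 9523/10000 ≈ 0.952300
step 3 [1.5y] swap r/2=562/28731: DF=(1 − 562/28731·(0.977000+0.952300))/(1+562/28731) = 4719/5000 ≈ 0.943800
step 4 [2y] zero: DF = P = 1843/2000 ≈ 0.921500
step 5 [2.5y] zero: DF = P = 2191/2500 ≈ 0.876400
step 6 [3y] bond c/2=31/800: DF=(8346141/8000000 − 31/800·(0.977000+0.952300+0.943800+0.921500+0.876400))/(1+31/800) = 8301/10000 ≈ 0.830100
step 7 [3.5y] swap r/2=2156/62855: DF=(1 − 2156/62855·(0.977000+0.952300+0.943800+0.921500+0.876400+0.830100))/(1+2156/62855) = 1961/2500 ≈ 0.784400

1 1/2 977/1000
2 1 9523/10000
3 3/2 4719/5000
4 2 1843/2000
5 5/2 2191/2500
6 3 8301/10000
7 7/2 1961/2500
DF(3.5y) = 1961/2500 ≈ 0.784400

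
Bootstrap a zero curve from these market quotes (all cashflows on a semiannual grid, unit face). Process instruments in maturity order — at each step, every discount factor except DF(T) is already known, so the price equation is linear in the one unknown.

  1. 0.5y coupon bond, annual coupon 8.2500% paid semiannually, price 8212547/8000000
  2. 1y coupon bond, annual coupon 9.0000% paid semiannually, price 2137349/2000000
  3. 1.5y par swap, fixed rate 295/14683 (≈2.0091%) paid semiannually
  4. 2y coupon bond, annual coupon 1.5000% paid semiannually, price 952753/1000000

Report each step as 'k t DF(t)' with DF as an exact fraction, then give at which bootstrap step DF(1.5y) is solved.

step 1 [0.5y] bond c/2=33/800: DF=(8212547/8000000 − 33/800·(0))/(1+33/800) = 9859/10000 ≈ 0.985900
step 2 [1y] bond c/2=9/200: DF=(2137349/2000000 − 9/200·(0.985900))/(1+9/200) = 4901/5000 ≈ 0.980200
step 3 [1.5y] swap r/2=295/29366: DF=(1 − 295/29366·(0.985900+0.980200))/(1+295/29366) = 1941/2000 ≈ 0.970500
step 4 [2y] bond c/2=3/400: DF=(952753/1000000 − 3/400·(0.985900+0.980200+0.970500))/(1+3/400) = 4619/5000 ≈ 0.923800

1 1/2 9859/10000
2 1 4901/5000
3 3/2 1941/2000
4 2 4619/5000
DF(1.5y) is solved at step 3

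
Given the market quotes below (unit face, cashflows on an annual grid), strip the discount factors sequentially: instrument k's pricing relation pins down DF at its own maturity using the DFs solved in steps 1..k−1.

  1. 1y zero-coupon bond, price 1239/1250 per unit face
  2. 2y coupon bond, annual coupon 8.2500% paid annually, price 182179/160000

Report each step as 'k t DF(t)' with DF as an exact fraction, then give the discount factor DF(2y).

1 1 1239/1250
2 2 9763/10000
DF(2y) = 9763/10000 ≈ 0.976300

step 1 [1y] zero: DF = P = 1239/1250 ≈ 0.991200
step 2 [2y] bond c/1=33/400: DF=(182179/160000 − 33/400·(0.991200))/(1+33/400) = 9763/10000 ≈ 0.976300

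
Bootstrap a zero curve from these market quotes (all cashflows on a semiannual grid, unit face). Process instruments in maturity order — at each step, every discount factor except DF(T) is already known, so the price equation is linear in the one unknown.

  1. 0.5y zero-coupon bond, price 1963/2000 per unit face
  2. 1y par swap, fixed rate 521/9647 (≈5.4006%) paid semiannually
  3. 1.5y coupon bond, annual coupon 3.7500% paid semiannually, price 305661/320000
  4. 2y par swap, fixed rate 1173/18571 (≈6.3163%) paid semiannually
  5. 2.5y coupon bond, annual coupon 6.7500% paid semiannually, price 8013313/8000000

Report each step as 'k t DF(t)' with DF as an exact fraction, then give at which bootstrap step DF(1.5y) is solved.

1 1/2 1963/2000
2 1 9479/10000
3 3/2 9021/10000
4 2 8827/10000
5 5/2 8477/10000
DF(1.5y) is solved at step 3

step 1 [0.5y] zero: DF = P = 1963/2000 ≈ 0.981500
step 2 [1y] swap r/2=521/19294: DF=(1 − 521/19294·(0.981500))/(1+521/19294) = 9479/10000 ≈ 0.947900
step 3 [1.5y] bond c/2=3/160: DF=(305661/320000 − 3/160·(0.981500+0.947900))/(1+3/160) = 9021/10000 ≈ 0.902100
step 4 [2y] swap r/2=1173/37142: DF=(1 − 1173/37142·(0.981500+0.947900+0.902100))/(1+1173/37142) = 8827/10000 ≈ 0.882700
step 5 [2.5y] bond c/2=27/800: DF=(8013313/8000000 − 27/800·(0.981500+0.947900+0.902100+0.882700))/(1+27/800) = 8477/10000 ≈ 0.847700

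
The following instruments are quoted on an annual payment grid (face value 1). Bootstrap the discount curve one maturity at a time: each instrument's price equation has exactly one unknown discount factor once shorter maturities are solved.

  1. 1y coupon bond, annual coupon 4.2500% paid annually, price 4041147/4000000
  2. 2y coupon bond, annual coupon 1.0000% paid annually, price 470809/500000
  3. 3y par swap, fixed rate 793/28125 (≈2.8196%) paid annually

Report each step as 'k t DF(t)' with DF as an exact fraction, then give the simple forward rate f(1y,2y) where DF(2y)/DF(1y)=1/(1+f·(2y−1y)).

1 1 9691/10000
2 2 9227/10000
3 3 9207/10000
f(1y,2y) = ((9691/10000)/(9227/10000) − 1)/(1) = 464/9227 ≈ 5.0287%

step 1 [1y] bond c/1=17/400: DF=(4041147/4000000 − 17/400·(0))/(1+17/400) = 9691/10000 ≈ 0.969100
step 2 [2y] bond c/1=1/100: DF=(470809/500000 − 1/100·(0.969100))/(1+1/100) = 9227/10000 ≈ 0.922700
step 3 [3y] swap r/1=793/28125: DF=(1 − 793/28125·(0.969100+0.922700))/(1+793/28125) = 9207/10000 ≈ 0.920700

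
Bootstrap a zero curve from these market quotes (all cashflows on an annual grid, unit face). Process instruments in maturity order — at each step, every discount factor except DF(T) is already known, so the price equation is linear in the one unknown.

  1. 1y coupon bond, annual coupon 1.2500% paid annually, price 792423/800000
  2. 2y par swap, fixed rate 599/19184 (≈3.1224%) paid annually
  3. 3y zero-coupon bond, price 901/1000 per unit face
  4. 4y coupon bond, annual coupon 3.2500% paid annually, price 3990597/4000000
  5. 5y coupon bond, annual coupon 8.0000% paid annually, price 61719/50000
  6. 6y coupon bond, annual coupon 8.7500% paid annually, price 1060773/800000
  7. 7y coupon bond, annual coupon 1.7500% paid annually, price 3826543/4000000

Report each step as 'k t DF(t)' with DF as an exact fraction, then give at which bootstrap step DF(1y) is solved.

1 1 9783/10000
2 2 9401/10000
3 3 901/1000
4 4 351/400
5 5 8691/10000
6 6 8519/10000
7 7 847/1000
DF(1y) is solved at step 1

step 1 [1y] bond c/1=1/80: DF=(792423/800000 − 1/80·(0))/(1+1/80) = 9783/10000 ≈ 0.978300
step 2 [2y] swap r/1=599/19184: DF=(1 − 599/19184·(0.978300))/(1+599/19184) = 9401/10000 ≈ 0.940100
step 3 [3y] zero: DF = P = 901/1000 ≈ 0.901000
step 4 [4y] bond c/1=13/400: DF=(3990597/4000000 − 13/400·(0.978300+0.940100+0.901000))/(1+13/400) = 351/400 ≈ 0.877500
step 5 [5y] bond c/1=2/25: DF=(61719/50000 − 2/25·(0.978300+0.940100+0.901000+0.877500))/(1+2/25) = 8691/10000 ≈ 0.869100
step 6 [6y] bond c/1=7/80: DF=(1060773/800000 − 7/80·(0.978300+0.940100+0.901000+0.877500+0.869100))/(1+7/80) = 8519/10000 ≈ 0.851900
step 7 [7y] bond c/1=7/400: DF=(3826543/4000000 − 7/400·(0.978300+0.940100+0.901000+0.877500+0.869100+0.851900))/(1+7/400) = 847/1000 ≈ 0.847000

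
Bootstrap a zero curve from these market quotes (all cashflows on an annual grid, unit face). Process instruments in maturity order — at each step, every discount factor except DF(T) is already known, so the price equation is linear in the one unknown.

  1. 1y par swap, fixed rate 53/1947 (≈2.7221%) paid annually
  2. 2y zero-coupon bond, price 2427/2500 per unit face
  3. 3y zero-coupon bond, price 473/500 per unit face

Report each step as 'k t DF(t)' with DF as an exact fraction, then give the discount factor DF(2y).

step 1 [1y] swap r/1=53/1947: DF=(1 − 53/1947·(0))/(1+53/1947) = 1947/2000 ≈ 0.973500
step 2 [2y] zero: DF = P = 2427/2500 ≈ 0.970800
step 3 [3y] zero: DF = P = 473/500 ≈ 0.946000

1 1 1947/2000
2 2 2427/2500
3 3 473/500
DF(2y) = 2427/2500 ≈ 0.970800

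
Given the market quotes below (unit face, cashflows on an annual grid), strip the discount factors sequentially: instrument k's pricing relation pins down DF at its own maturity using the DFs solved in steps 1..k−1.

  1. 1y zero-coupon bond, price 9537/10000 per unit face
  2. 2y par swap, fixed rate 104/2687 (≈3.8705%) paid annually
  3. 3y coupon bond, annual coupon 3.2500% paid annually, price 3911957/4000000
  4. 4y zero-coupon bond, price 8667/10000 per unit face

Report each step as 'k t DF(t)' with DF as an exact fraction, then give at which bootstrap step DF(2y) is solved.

1 1 9537/10000
2 2 1159/1250
3 3 111/125
4 4 8667/10000
DF(2y) is solved at step 2

step 1 [1y] zero: DF = P = 9537/10000 ≈ 0.953700
step 2 [2y] swap r/1=104/2687: DF=(1 − 104/2687·(0.953700))/(1+104/2687) = 1159/1250 ≈ 0.927200
step 3 [3y] bond c/1=13/400: DF=(3911957/4000000 − 13/400·(0.953700+0.927200))/(1+13/400) = 111/125 ≈ 0.888000
step 4 [4y] zero: DF = P = 8667/10000 ≈ 0.866700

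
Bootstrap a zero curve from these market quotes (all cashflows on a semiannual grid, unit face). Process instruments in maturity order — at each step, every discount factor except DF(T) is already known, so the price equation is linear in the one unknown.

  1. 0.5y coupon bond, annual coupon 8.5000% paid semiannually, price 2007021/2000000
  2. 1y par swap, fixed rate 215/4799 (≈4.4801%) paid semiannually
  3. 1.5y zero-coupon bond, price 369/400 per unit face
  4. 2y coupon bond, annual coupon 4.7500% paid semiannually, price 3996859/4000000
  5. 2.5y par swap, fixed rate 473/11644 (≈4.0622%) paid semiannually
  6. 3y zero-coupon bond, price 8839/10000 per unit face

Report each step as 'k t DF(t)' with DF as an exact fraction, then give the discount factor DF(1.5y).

1 1/2 4813/5000
2 1 957/1000
3 3/2 369/400
4 2 9101/10000
5 5/2 4527/5000
6 3 8839/10000
DF(1.5y) = 369/400 ≈ 0.922500

step 1 [0.5y] bond c/2=17/400: DF=(2007021/2000000 − 17/400·(0))/(1+17/400) = 4813/5000 ≈ 0.962600
step 2 [1y] swap r/2=215/9598: DF=(1 − 215/9598·(0.962600))/(1+215/9598) = 957/1000 ≈ 0.957000
step 3 [1.5y] zero: DF = P = 369/400 ≈ 0.922500
step 4 [2y] bond c/2=19/800: DF=(3996859/4000000 − 19/800·(0.962600+0.957000+0.922500))/(1+19/800) = 9101/10000 ≈ 0.910100
step 5 [2.5y] swap r/2=473/23288: DF=(1 − 473/23288·(0.962600+0.957000+0.922500+0.910100))/(1+473/23288) = 4527/5000 ≈ 0.905400
step 6 [3y] zero: DF = P = 8839/10000 ≈ 0.883900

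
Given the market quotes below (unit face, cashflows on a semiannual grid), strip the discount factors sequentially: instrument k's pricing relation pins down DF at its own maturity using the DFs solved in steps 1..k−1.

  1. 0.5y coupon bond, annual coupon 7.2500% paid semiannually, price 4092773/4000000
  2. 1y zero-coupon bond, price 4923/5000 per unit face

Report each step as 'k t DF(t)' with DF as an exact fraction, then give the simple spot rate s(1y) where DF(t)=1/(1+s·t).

step 1 [0.5y] bond c/2=29/800: DF=(4092773/4000000 − 29/800·(0))/(1+29/800) = 4937/5000 ≈ 0.987400
step 2 [1y] zero: DF = P = 4923/5000 ≈ 0.984600

1 1/2 4937/5000
2 1 4923/5000
s(1y) = (1/(4923/5000) − 1)/(1) = 77/4923 ≈ 1.5641%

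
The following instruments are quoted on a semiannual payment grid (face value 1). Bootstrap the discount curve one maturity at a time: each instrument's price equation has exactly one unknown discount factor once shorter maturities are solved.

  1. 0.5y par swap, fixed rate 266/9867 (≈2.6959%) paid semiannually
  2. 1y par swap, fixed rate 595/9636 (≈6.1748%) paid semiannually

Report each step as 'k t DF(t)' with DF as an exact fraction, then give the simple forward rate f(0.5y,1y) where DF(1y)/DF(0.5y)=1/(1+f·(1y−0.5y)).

step 1 [0.5y] swap r/2=133/9867: DF=(1 − 133/9867·(0))/(1+133/9867) = 9867/10000 ≈ 0.986700
step 2 [1y] swap r/2=595/19272: DF=(1 − 595/19272·(0.986700))/(1+595/19272) = 1881/2000 ≈ 0.940500

1 1/2 9867/10000
2 1 1881/2000
f(0.5y,1y) = ((9867/10000)/(1881/2000) − 1)/(1/2) = 28/285 ≈ 9.8246%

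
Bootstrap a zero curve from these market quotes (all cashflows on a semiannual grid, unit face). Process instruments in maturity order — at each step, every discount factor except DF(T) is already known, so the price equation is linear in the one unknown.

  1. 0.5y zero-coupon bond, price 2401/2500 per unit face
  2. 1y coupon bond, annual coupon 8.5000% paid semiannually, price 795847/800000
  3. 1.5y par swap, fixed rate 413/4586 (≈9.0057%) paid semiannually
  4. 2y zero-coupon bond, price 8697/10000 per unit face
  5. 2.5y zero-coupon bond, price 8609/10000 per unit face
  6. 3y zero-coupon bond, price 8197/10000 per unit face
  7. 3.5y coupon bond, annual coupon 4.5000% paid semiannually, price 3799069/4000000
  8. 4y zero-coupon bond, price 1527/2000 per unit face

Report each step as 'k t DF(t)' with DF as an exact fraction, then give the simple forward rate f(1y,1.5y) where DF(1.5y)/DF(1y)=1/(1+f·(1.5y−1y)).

step 1 [0.5y] zero: DF = P = 2401/2500 ≈ 0.960400
step 2 [1y] bond c/2=17/400: DF=(795847/800000 − 17/400·(0.960400))/(1+17/400) = 9151/10000 ≈ 0.915100
step 3 [1.5y] swap r/2=413/9172: DF=(1 − 413/9172·(0.960400+0.915100))/(1+413/9172) = 8761/10000 ≈ 0.876100
step 4 [2y] zero: DF = P = 8697/10000 ≈ 0.869700
step 5 [2.5y] zero: DF = P = 8609/10000 ≈ 0.860900
step 6 [3y] zero: DF = P = 8197/10000 ≈ 0.819700
step 7 [3.5y] bond c/2=9/400: DF=(3799069/4000000 − 9/400·(0.960400+0.915100+0.876100+0.869700+0.860900+0.819700))/(1+9/400) = 4061/5000 ≈ 0.812200
step 8 [4y] zero: DF = P = 1527/2000 ≈ 0.763500

1 1/2 2401/2500
2 1 9151/10000
3 3/2 8761/10000
4 2 8697/10000
5 5/2 8609/10000
6 3 8197/10000
7 7/2 4061/5000
8 4 1527/2000
f(1y,1.5y) = ((9151/10000)/(8761/10000) − 1)/(1/2) = 780/8761 ≈ 8.9031%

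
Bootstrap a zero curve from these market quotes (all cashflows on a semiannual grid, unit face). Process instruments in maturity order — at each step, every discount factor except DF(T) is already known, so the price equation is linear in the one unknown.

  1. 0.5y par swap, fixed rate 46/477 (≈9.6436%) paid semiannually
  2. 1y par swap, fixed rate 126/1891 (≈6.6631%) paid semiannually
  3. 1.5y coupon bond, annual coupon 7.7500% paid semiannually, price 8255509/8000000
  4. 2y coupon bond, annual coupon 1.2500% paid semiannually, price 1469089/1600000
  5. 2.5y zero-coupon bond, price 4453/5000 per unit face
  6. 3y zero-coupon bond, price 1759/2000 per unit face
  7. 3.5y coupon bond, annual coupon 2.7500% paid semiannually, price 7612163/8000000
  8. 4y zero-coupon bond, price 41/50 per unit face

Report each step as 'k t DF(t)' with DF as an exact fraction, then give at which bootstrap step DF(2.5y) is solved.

1 1/2 477/500
2 1 937/1000
3 3/2 9229/10000
4 2 179/200
5 5/2 4453/5000
6 3 1759/2000
7 7/2 8643/10000
8 4 41/50
DF(2.5y) is solved at step 5

step 1 [0.5y] swap r/2=23/477: DF=(1 − 23/477·(0))/(1+23/477) = 477/500 ≈ 0.954000
step 2 [1y] swap r/2=63/1891: DF=(1 − 63/1891·(0.954000))/(1+63/1891) = 937/1000 ≈ 0.937000
step 3 [1.5y] bond c/2=31/800: DF=(8255509/8000000 − 31/800·(0.954000+0.937000))/(1+31/800) = 9229/10000 ≈ 0.922900
step 4 [2y] bond c/2=1/160: DF=(1469089/1600000 − 1/160·(0.954000+0.937000+0.922900))/(1+1/160) = 179/200 ≈ 0.895000
step 5 [2.5y] zero: DF = P = 4453/5000 ≈ 0.890600
step 6 [3y] zero: DF = P = 1759/2000 ≈ 0.879500
step 7 [3.5y] bond c/2=11/800: DF=(7612163/8000000 − 11/800·(0.954000+0.937000+0.922900+0.895000+0.890600+0.879500))/(1+11/800) = 8643/10000 ≈ 0.864300
step 8 [4y] zero: DF = P = 41/50 ≈ 0.820000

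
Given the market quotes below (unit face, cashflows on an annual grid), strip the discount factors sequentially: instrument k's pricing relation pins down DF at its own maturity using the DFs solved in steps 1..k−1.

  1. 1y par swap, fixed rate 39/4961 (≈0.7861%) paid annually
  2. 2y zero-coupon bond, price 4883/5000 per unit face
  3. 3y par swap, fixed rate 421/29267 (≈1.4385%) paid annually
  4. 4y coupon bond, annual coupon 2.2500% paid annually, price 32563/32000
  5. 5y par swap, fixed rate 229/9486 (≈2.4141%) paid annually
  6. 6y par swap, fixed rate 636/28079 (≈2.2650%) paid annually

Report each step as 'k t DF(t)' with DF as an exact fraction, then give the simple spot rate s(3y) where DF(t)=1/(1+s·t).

step 1 [1y] swap r/1=39/4961: DF=(1 − 39/4961·(0))/(1+39/4961) = 4961/5000 ≈ 0.992200
step 2 [2y] zero: DF = P = 4883/5000 ≈ 0.976600
step 3 [3y] swap r/1=421/29267: DF=(1 − 421/29267·(0.992200+0.976600))/(1+421/29267) = 9579/10000 ≈ 0.957900
step 4 [4y] bond c/1=9/400: DF=(32563/32000 − 9/400·(0.992200+0.976600+0.957900))/(1+9/400) = 2327/2500 ≈ 0.930800
step 5 [5y] swap r/1=229/9486: DF=(1 − 229/9486·(0.992200+0.976600+0.957900+0.930800))/(1+229/9486) = 1771/2000 ≈ 0.885500
step 6 [6y] swap r/1=636/28079: DF=(1 − 636/28079·(0.992200+0.976600+0.957900+0.930800+0.885500))/(1+636/28079) = 1091/1250 ≈ 0.872800

1 1 4961/5000
2 2 4883/5000
3 3 9579/10000
4 4 2327/2500
5 5 1771/2000
6 6 1091/1250
s(3y) = (1/(9579/10000) − 1)/(3) = 421/28737 ≈ 1.4650%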